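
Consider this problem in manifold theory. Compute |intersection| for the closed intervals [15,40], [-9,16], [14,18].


Intersection = [max(a_i), min(b_i)] = [15, 16].
Length = 16 - 15 = 1

1


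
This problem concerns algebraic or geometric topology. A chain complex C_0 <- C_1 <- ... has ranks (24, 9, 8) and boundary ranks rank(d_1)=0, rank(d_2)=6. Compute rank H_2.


rank H_k = rank(ker d_k) - rank(im d_{k+1}).
rank(ker d_2) = rank(C_2) - rank(d_2) = 8 - 6 = 2.
rank(im d_{2+1}) = 0.
rank H_2 = 2 - 0 = 2

2


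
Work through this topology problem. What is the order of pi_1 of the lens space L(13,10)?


pi_1(L(p,q)) = Z/pZ for any q coprime to p.
|pi_1(L(13,10))| = 13

13


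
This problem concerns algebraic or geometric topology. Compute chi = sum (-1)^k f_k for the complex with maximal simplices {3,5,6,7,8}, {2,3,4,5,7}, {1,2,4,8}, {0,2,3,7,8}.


Enumerate all faces; f-vector: f_0=9, f_1=26, f_2=31, f_3=16, f_4=3.
chi = sum (-1)^k f_k = 1

1


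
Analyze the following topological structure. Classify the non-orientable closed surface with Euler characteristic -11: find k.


chi = 2 - k for closed non-orientable surfaces with k crosscaps.
-11 = 2 - k
k = 2 - (-11) = 13

13


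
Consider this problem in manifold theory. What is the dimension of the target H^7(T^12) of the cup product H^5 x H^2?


Cup product: H^p x H^q -> H^{p+q}; here p+q = 5+2 = 7.
rank H^k(T^n) = C(n,k).
C(12,7) = 792

792


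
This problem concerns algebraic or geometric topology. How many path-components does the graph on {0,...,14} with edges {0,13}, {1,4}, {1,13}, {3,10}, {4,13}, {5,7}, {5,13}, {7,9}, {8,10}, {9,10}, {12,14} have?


Run DFS/union-find over 15 vertices.
V = 15, E = 11.
Number of components = 5

5


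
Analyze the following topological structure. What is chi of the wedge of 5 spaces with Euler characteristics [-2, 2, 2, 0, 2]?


chi(A v B) = chi(A) + chi(B) - 1 (one point identified).
For 5 spaces: chi = (sum chi_i) - (5 - 1).
sum = 4; chi = 4 - 4 = 0

0


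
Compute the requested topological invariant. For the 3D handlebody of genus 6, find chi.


A genus-g handlebody deformation retracts to a wedge of g circles.
chi(vee_g S^1) = 1 - g.
chi(H_6) = 1 - 6 = -5

-5


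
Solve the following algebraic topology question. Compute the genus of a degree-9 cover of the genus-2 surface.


For an n-sheeted cover: chi(E) = n * chi(B).
chi(Sigma_2) = 2 - 2*2 = -2.
chi(E) = 9 * (-2) = -18.
genus(E) = (2 - chi(E))/2 = (2 - (-18))/2 = 20/2 = 10

10


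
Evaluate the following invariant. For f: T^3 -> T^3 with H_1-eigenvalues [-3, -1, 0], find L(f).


For a torus self-map: L(f) = det(I - A) where A acts on H_1.
L(f) = (1--3) * (1--1) * (1-0) = 4 * 2 * 1 = 8

8


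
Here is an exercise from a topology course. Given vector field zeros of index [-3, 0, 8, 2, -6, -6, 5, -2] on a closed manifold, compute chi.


Poincare-Hopf: chi(M) = sum of indices of zeros.
chi = (-3) + (0) + (8) + (2) + (-6) + (-6) + (5) + (-2) = -2

-2


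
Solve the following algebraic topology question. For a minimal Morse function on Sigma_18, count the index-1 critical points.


A perfect Morse function has m_k = b_k.
For Sigma_18: b_0=1, b_1=2g=36, b_2=1.
Saddles m_1 = 2g = 36

36


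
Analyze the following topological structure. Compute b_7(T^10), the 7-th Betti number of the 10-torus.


By the Kunneth formula, b_k(T^n) = C(n,k).
b_7(T^10) = C(10,7).
C(10,7) = 10!/(7!*3!) = 120

120


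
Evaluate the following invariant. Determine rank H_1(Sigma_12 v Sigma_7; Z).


For a wedge: H_1(A v B) = H_1(A) + H_1(B).
b_1(Sigma_12) = 24, b_1(Sigma_7) = 14.
b_1 = 24 + 14 = 38

38


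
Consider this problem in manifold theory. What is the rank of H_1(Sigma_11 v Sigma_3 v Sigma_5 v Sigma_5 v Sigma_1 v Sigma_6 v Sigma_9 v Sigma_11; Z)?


For a wedge X v Y: reduced H_k(X v Y) = H_k(X) + H_k(Y).
Each Sigma_g contributes b_1 = 2g.
b_1 = 22 + 6 + 10 + 10 + 2 + 12 + 18 + 22 = 102

102


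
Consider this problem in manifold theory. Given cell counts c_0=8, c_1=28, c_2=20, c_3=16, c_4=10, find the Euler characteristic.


chi = sum_k (-1)^k c_k.
= (-1)^0*8 + (-1)^1*28 + (-1)^2*20 + (-1)^3*16 + (-1)^4*10
= (8) + (-28) + (20) + (-16) + (10)
= -6

-6


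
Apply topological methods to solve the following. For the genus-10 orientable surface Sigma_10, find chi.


For a closed orientable surface of genus g: chi = 2 - 2g.
Here g = 10.
chi = 2 - 2*10 = 2 - 20 = -18

-18


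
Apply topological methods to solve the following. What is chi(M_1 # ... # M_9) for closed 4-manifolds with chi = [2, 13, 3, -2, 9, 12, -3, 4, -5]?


For n-manifolds: chi(A#B) = chi(A) + chi(B) - chi(S^4).
chi(S^4) = 1 + (-1)^4 = 2.
chi(#) = (sum chi_i) - (9-1)*chi(S^4) = 33 - 8*2 = 17

17


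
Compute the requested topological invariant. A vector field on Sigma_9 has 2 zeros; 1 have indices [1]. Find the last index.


Poincare-Hopf: sum of indices = chi(M).
chi(Sigma_9) = 2 - 2*9 = -16.
Sum of known indices = 1.
x = chi - (sum known) = -16 - (1) = -17

-17


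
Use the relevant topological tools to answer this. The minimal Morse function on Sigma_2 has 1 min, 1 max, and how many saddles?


A perfect Morse function has m_k = b_k.
For Sigma_2: b_0=1, b_1=2g=4, b_2=1.
Saddles m_1 = 2g = 4

4


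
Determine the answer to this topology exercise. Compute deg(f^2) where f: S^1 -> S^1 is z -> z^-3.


deg(f) = -3. Degree is multiplicative: deg(f^2) = (deg f)^2.
deg(f^2) = (-3)^2 = 9

9


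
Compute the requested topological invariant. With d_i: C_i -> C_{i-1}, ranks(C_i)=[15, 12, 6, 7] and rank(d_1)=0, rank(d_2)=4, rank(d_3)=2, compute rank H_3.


rank H_k = rank(ker d_k) - rank(im d_{k+1}).
rank(ker d_3) = rank(C_3) - rank(d_3) = 7 - 2 = 5.
rank(im d_{3+1}) = 0.
rank H_3 = 5 - 0 = 5

5


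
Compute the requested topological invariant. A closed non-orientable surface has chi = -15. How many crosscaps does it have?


chi = 2 - k for closed non-orientable surfaces with k crosscaps.
-15 = 2 - k
k = 2 - (-15) = 17

17


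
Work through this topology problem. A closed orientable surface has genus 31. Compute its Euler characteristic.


For a closed orientable surface of genus g: chi = 2 - 2g.
Here g = 31.
chi = 2 - 2*31 = 2 - 62 = -60

-60


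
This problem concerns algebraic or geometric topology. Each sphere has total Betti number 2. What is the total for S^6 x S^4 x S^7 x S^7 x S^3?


Total Betti number is multiplicative under products.
Each S^d (d>=1) has total Betti number 2.
There are 5 sphere factors.
Total = 2^5 = 32

32


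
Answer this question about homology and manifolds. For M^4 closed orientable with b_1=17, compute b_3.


Poincare duality for closed orientable n-manifolds: b_k = b_{n-k}.
Here n = 4, so b_3 = b_1 = 17

17


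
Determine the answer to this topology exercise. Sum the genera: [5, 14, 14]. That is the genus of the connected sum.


Genus is additive under connected sum of orientable surfaces.
g = 5 + 14 + 14 = 33

33


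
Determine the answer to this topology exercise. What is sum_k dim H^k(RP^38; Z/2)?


H^k(RP^38; Z/2) = Z/2 for each 0 <= k <= 38.
Total dimension = 38 + 1 = 39

39


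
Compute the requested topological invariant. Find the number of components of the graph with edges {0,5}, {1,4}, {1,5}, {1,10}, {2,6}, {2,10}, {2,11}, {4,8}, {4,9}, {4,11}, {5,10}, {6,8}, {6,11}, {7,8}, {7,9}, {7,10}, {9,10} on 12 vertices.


Run DFS/union-find over 12 vertices.
V = 12, E = 17.
Number of components = 2

2


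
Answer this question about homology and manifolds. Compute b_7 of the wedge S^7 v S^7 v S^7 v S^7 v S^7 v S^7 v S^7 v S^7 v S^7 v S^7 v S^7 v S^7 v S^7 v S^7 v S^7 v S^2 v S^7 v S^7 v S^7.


For a wedge of spheres, H_k (k>0) is free on one generator per sphere of dimension k.
Spheres of dimension 7: count = 18.
b_7 = 18

18


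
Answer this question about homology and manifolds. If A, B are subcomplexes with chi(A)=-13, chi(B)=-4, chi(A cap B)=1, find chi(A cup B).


chi(A cup B) = chi(A) + chi(B) - chi(A cap B)
= -13 + (-4) - (1)
= -18

-18


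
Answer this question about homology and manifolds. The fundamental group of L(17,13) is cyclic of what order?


pi_1(L(p,q)) = Z/pZ for any q coprime to p.
|pi_1(L(17,13))| = 17

17


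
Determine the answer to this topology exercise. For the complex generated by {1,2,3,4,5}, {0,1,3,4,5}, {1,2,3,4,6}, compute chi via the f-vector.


Enumerate all faces; f-vector: f_0=7, f_1=18, f_2=22, f_3=13, f_4=3.
chi = sum (-1)^k f_k = 1

1


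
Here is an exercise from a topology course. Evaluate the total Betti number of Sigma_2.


For Sigma_2: b_0 = 1, b_1 = 2g = 4, b_2 = 1.
Total = 1 + 4 + 1 = 6

6


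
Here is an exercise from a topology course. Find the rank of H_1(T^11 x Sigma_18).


pi_1(A x B) = pi_1(A) x pi_1(B); rank of abelianization = b_1.
b_1(T^11) = 11, b_1(Sigma_18) = 2*18 = 36.
b_1(product) = 11 + 36 = 47

47


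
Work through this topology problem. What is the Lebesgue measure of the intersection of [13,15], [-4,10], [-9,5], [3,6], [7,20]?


Intersection = [max(a_i), min(b_i)] = [13, 5].
Since 13 > 5, the intersection is empty.
Length = 0

0


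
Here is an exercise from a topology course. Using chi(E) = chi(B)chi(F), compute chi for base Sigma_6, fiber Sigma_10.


For a fiber bundle F -> E -> B (with CW structure): chi(E) = chi(B) * chi(F).
chi(Sigma_6) = -10, chi(Sigma_10) = -18.
chi(E) = (-10) * (-18) = 180

180


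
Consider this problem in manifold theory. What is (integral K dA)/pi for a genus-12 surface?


Gauss-Bonnet: integral K dA = 2*pi*chi(M).
chi(Sigma_12) = 2 - 2*12 = -22.
(integral K dA)/pi = 2*chi = 2*(-22) = -44

-44


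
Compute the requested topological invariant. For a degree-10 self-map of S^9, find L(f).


On S^9: L(f) = tr(f_0*) + (-1)^9 tr(f_9*) = 1 + (-1)^9 * deg(f).
L(f) = 1 + (-1)^9 * 10 = 1 + -10 = -9

-9


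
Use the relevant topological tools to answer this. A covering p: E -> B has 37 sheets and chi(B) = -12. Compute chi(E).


For a finite covering: chi(E) = (number of sheets) * chi(B).
chi(E) = 37 * (-12) = -444

-444


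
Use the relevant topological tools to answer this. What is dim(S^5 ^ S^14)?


S^m ^ S^n = S^{m+n}.
k = 5 + 14 = 19

19


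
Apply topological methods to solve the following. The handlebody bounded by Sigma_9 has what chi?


A genus-g handlebody deformation retracts to a wedge of g circles.
chi(vee_g S^1) = 1 - g.
chi(H_9) = 1 - 9 = -8

-8


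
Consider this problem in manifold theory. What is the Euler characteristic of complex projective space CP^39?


CP^39 has one cell in each even dimension 0, 2, ..., 2*39 (39+1 cells total).
All cells are even-dimensional, so chi = number of cells.
chi = 39 + 1 = 40

40


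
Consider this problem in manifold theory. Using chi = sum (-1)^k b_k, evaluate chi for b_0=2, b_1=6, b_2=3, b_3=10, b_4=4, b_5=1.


chi = sum_k (-1)^k b_k.
= (2) + (-6) + (3) + (-10) + (4) + (-1)
= -8

-8


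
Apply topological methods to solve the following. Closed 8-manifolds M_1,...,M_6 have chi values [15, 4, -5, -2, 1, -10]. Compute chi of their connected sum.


For n-manifolds: chi(A#B) = chi(A) + chi(B) - chi(S^8).
chi(S^8) = 1 + (-1)^8 = 2.
chi(#) = (sum chi_i) - (6-1)*chi(S^8) = 3 - 5*2 = -7

-7


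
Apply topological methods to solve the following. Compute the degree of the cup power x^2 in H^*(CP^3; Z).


|x| = 2 in H^*(CP^n).
|x^2| = 2 * |x| = 2 * 2 = 4

4


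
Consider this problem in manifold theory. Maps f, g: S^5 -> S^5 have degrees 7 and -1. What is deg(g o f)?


Degree is multiplicative under composition: deg(g o f) = deg(g) * deg(f).
= -1 * 7 = -7

-7


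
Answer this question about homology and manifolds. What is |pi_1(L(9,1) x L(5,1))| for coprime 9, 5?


pi_1(X x Y) = pi_1(X) x pi_1(Y).
pi_1(L(9,1)) = Z/9, pi_1(L(5,1)) = Z/5.
|Z/9 x Z/5| = 9 * 5 = 45

45


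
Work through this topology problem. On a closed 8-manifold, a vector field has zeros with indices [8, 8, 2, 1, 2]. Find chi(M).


Poincare-Hopf: chi(M) = sum of indices of zeros.
chi = (8) + (8) + (2) + (1) + (2) = 21

21


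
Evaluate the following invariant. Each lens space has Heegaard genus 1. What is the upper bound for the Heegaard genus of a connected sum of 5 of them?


Heegaard genus satisfies g(A#B) <= g(A) + g(B).
Each lens space has g = 1.
Upper bound: 5 * 1 = 5

5


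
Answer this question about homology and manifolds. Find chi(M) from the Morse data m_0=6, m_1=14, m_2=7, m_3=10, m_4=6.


Morse theory: chi(M) = sum_k (-1)^k m_k where m_k = #(index-k critical points).
= (6) + (-14) + (7) + (-10) + (6) = -5

-5


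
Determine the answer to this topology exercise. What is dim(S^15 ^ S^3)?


S^m ^ S^n = S^{m+n}.
k = 15 + 3 = 18

18


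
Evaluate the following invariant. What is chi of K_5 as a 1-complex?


K_5: V = 5, E = C(5,2) = 10.
chi = V - E = 5 - 10 = -5

-5


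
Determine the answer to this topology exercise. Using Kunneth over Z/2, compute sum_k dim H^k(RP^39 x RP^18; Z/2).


dim H^*(RP^n; Z/2) = n+1 (one Z/2 in each degree 0..n).
Total Betti number is multiplicative.
Total = (39+1) * (18+1) = 40 * 19 = 760

760


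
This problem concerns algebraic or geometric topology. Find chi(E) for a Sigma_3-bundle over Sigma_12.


For a fiber bundle F -> E -> B (with CW structure): chi(E) = chi(B) * chi(F).
chi(Sigma_12) = -22, chi(Sigma_3) = -4.
chi(E) = (-22) * (-4) = 88

88


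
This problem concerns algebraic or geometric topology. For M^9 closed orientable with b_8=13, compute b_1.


Poincare duality for closed orientable n-manifolds: b_k = b_{n-k}.
Here n = 9, so b_1 = b_8 = 13

13


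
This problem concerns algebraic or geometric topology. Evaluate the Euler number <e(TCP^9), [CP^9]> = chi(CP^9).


For any closed oriented manifold, <e(TM),[M]> = chi(M).
chi(CP^9) = 9+1 = 10

10


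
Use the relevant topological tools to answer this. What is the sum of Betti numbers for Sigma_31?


For Sigma_31: b_0 = 1, b_1 = 2g = 62, b_2 = 1.
Total = 1 + 62 + 1 = 64

64


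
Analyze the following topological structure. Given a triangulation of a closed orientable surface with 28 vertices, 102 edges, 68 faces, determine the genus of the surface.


chi = V - E + F = 28 - 102 + 68 = -6
For orientable closed surface: chi = 2 - 2g, so g = (2 - chi)/2.
g = (2 - (-6)) / 2 = 8 / 2 = 4

4


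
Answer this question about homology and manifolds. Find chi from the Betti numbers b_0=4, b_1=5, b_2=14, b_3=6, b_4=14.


chi = sum_k (-1)^k b_k.
= (4) + (-5) + (14) + (-6) + (14)
= 21

21


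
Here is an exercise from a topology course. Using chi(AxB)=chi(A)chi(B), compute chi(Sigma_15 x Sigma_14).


chi(Sigma_15) = 2 - 2*15 = -28
chi(Sigma_14) = 2 - 2*14 = -26
chi(product) = (-28) * (-26) = 728

728


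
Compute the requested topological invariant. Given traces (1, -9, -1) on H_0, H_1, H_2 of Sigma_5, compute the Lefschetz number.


L(f) = tr(f_0*) - tr(f_1*) + tr(f_2*).
= 1 - (-9) + (-1)
= 9

9


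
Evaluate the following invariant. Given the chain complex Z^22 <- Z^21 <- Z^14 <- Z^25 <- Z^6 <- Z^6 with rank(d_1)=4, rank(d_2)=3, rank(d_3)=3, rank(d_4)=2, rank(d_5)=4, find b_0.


rank H_k = rank(ker d_k) - rank(im d_{k+1}).
rank(ker d_0) = rank(C_0) - rank(d_0) = 22 - 0 = 22.
rank(im d_{0+1}) = 4.
rank H_0 = 22 - 4 = 18

18


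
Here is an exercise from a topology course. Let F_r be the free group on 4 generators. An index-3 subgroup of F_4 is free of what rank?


Nielsen-Schreier: an index-n subgroup of F_r is free of rank 1 + n(r-1).
Equivalently: chi(cover) = n*chi(base); chi(vee_r S^1) = 1 - 4 = -3.
chi(E) = 3*(-3) = -9; rank = 1 - chi(E) = 1 - (-9) = 10.
rank = 1 + 3*(4-1) = 1 + 9 = 10

10


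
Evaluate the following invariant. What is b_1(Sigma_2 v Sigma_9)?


For a wedge: H_1(A v B) = H_1(A) + H_1(B).
b_1(Sigma_2) = 4, b_1(Sigma_9) = 18.
b_1 = 4 + 18 = 22

22


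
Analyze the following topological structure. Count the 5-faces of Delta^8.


Delta^8 has 8+1 vertices. A 5-face is a choice of 5+1 vertices.
f_5 = C(8+1, 5+1) = C(9,6) = 84

84


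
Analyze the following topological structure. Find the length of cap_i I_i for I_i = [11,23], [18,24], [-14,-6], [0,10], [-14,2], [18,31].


Intersection = [max(a_i), min(b_i)] = [18, -6].
Since 18 > -6, the intersection is empty.
Length = 0

0


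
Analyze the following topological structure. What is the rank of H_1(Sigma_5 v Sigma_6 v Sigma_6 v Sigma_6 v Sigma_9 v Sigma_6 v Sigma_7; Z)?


For a wedge X v Y: reduced H_k(X v Y) = H_k(X) + H_k(Y).
Each Sigma_g contributes b_1 = 2g.
b_1 = 10 + 12 + 12 + 12 + 18 + 12 + 14 = 90

90


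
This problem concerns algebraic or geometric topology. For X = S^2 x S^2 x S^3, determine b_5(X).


Each S^d has Poincare polynomial 1 + t^d.
The product S^2 x S^2 x S^3 has Poincare polynomial prod(1+t^d_i).
Expanding: b_0=1, b_2=2, b_3=1, b_4=1, b_5=2, b_7=1.
b_5 = 2

2


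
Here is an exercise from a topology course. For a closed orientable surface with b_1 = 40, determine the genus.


For a closed orientable surface: b_1 = 2g.
40 = 2g
g = 40 / 2 = 20

20


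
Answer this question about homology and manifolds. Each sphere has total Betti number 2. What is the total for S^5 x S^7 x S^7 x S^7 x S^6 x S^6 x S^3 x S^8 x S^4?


Total Betti number is multiplicative under products.
Each S^d (d>=1) has total Betti number 2.
There are 9 sphere factors.
Total = 2^9 = 512

512


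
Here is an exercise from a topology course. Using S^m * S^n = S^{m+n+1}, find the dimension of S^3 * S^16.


Join of spheres: S^m * S^n = S^{m+n+1}.
dim = 3 + 16 + 1 = 20

20


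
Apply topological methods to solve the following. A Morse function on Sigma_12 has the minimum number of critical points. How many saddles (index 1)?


A perfect Morse function has m_k = b_k.
For Sigma_12: b_0=1, b_1=2g=24, b_2=1.
Saddles m_1 = 2g = 24

24


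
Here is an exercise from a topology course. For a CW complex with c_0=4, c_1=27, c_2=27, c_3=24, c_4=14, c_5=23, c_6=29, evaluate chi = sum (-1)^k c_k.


chi = sum_k (-1)^k c_k.
= (-1)^0*4 + (-1)^1*27 + (-1)^2*27 + (-1)^3*24 + (-1)^4*14 + (-1)^5*23 + (-1)^6*29
= (4) + (-27) + (27) + (-24) + (14) + (-23) + (29)
= 0

0


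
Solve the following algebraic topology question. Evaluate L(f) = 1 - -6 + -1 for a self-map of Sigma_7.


L(f) = tr(f_0*) - tr(f_1*) + tr(f_2*).
= 1 - (-6) + (-1)
= 6

6


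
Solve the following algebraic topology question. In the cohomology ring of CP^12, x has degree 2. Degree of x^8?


|x| = 2 in H^*(CP^n).
|x^8| = 8 * |x| = 8 * 2 = 16

16


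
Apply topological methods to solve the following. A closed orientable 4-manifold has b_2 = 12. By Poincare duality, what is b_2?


Poincare duality for closed orientable n-manifolds: b_k = b_{n-k}.
Here n = 4, so b_2 = b_2 = 12

12


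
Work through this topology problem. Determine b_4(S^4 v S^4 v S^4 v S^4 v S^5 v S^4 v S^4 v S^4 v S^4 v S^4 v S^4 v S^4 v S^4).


For a wedge of spheres, H_k (k>0) is free on one generator per sphere of dimension k.
Spheres of dimension 4: count = 12.
b_4 = 12

12


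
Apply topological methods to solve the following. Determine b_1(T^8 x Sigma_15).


pi_1(A x B) = pi_1(A) x pi_1(B); rank of abelianization = b_1.
b_1(T^8) = 8, b_1(Sigma_15) = 2*15 = 30.
b_1(product) = 8 + 30 = 38

38


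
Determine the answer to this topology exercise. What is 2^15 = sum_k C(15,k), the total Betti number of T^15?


b_k(T^15) = C(15,k), so the sum over k is sum_k C(15,k) = 2^15.
Total = 2^15 = 32768

32768


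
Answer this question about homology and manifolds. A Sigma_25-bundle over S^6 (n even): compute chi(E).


chi(S^6) = 2 (n even), chi(Sigma_25) = 2 - 2*25 = -48.
chi(E) = 2 * (-48) = -96

-96


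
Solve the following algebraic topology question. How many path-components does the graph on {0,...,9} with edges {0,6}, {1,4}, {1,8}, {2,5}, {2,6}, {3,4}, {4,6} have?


Run DFS/union-find over 10 vertices.
V = 10, E = 7.
Number of components = 3

3


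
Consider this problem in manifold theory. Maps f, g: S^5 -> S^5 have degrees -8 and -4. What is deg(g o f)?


Degree is multiplicative under composition: deg(g o f) = deg(g) * deg(f).
= -4 * -8 = 32

32


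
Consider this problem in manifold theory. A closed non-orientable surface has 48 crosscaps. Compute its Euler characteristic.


For a non-orientable closed surface with k crosscaps: chi = 2 - k.
Here k = 48.
chi = 2 - 48 = -46

-46


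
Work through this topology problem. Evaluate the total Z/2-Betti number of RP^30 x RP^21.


dim H^*(RP^n; Z/2) = n+1 (one Z/2 in each degree 0..n).
Total Betti number is multiplicative.
Total = (30+1) * (21+1) = 31 * 22 = 682

682


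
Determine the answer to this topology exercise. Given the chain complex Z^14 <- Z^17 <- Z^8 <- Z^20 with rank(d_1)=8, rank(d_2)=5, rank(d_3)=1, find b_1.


rank H_k = rank(ker d_k) - rank(im d_{k+1}).
rank(ker d_1) = rank(C_1) - rank(d_1) = 17 - 8 = 9.
rank(im d_{1+1}) = 5.
rank H_1 = 9 - 5 = 4

4


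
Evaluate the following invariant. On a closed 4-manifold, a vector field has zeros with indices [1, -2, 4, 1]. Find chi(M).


Poincare-Hopf: chi(M) = sum of indices of zeros.
chi = (1) + (-2) + (4) + (1) = 4

4


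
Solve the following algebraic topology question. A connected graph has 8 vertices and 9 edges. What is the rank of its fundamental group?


For a connected graph: rank(pi_1) = b_1 = E - V + 1 = 1 - chi.
chi = V - E = 8 - 9 = -1.
rank = 1 - (-1) = 9 - 8 + 1 = 2

2


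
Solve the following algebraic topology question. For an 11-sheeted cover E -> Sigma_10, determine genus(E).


For an n-sheeted cover: chi(E) = n * chi(B).
chi(Sigma_10) = 2 - 2*10 = -18.
chi(E) = 11 * (-18) = -198.
genus(E) = (2 - chi(E))/2 = (2 - (-198))/2 = 200/2 = 100

100


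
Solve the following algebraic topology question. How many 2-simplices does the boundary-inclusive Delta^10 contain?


Delta^10 has 10+1 vertices. A 2-face is a choice of 2+1 vertices.
f_2 = C(10+1, 2+1) = C(11,3) = 165

165


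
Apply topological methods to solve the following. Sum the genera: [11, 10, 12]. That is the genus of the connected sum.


Genus is additive under connected sum of orientable surfaces.
g = 11 + 10 + 12 = 33

33


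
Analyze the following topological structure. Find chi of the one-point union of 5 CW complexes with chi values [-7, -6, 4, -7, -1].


chi(A v B) = chi(A) + chi(B) - 1 (one point identified).
For 5 spaces: chi = (sum chi_i) - (5 - 1).
sum = -17; chi = -17 - 4 = -21

-21


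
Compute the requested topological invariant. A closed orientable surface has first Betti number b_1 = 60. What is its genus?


For a closed orientable surface: b_1 = 2g.
60 = 2g
g = 60 / 2 = 30

30


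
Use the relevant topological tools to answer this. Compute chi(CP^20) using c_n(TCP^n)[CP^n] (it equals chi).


For any closed oriented manifold, <e(TM),[M]> = chi(M).
chi(CP^20) = 20+1 = 21

21


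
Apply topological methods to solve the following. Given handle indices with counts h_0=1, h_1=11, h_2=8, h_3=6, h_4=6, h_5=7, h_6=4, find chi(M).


Handles of index k contribute (-1)^k to chi (same as CW cells).
chi = (1) + (-11) + (8) + (-6) + (6) + (-7) + (4) = -5

-5


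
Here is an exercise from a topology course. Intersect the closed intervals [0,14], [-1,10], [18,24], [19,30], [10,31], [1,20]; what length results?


Intersection = [max(a_i), min(b_i)] = [19, 10].
Since 19 > 10, the intersection is empty.
Length = 0

0


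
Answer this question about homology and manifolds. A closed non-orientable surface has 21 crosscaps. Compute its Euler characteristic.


For a non-orientable closed surface with k crosscaps: chi = 2 - k.
Here k = 21.
chi = 2 - 21 = -19

-19


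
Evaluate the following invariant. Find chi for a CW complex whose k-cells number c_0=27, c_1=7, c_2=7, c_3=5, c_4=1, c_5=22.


chi = sum_k (-1)^k c_k.
= (-1)^0*27 + (-1)^1*7 + (-1)^2*7 + (-1)^3*5 + (-1)^4*1 + (-1)^5*22
= (27) + (-7) + (7) + (-5) + (1) + (-22)
= 1

1


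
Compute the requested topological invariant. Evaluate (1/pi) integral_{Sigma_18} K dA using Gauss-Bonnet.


Gauss-Bonnet: integral K dA = 2*pi*chi(M).
chi(Sigma_18) = 2 - 2*18 = -34.
(integral K dA)/pi = 2*chi = 2*(-34) = -68

-68


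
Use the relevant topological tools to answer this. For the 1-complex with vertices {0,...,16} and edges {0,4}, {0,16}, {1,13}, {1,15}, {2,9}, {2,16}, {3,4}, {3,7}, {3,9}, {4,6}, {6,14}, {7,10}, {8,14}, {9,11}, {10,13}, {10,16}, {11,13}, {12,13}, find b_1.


b_1 = E - V + (number of components).
E = 18, V = 17, components = 2.
b_1 = 18 - 17 + 2 = 3

3


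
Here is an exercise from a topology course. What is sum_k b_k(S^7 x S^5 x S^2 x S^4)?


Total Betti number is multiplicative under products.
Each S^d (d>=1) has total Betti number 2.
There are 4 sphere factors.
Total = 2^4 = 16

16


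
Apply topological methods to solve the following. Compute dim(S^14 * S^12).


Join of spheres: S^m * S^n = S^{m+n+1}.
dim = 14 + 12 + 1 = 27

27


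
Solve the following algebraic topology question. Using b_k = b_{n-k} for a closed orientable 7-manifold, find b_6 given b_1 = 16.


Poincare duality for closed orientable n-manifolds: b_k = b_{n-k}.
Here n = 7, so b_6 = b_1 = 16

16


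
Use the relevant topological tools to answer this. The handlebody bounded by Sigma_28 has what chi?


A genus-g handlebody deformation retracts to a wedge of g circles.
chi(vee_g S^1) = 1 - g.
chi(H_28) = 1 - 28 = -27

-27


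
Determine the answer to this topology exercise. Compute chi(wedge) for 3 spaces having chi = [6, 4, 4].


chi(A v B) = chi(A) + chi(B) - 1 (one point identified).
For 3 spaces: chi = (sum chi_i) - (3 - 1).
sum = 14; chi = 14 - 2 = 12

12


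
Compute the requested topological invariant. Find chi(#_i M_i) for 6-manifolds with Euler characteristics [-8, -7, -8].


For n-manifolds: chi(A#B) = chi(A) + chi(B) - chi(S^6).
chi(S^6) = 1 + (-1)^6 = 2.
chi(#) = (sum chi_i) - (3-1)*chi(S^6) = -23 - 2*2 = -27

-27


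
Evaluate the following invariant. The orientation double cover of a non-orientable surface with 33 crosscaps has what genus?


chi(N_33) = 2 - 33 = -31.
Double cover: chi(Sigma_g) = 2 * chi(N_33) = 2*(-31) = -62.
2 - 2g = -62, so g = (2 - (-62))/2 = 64/2 = 32

32


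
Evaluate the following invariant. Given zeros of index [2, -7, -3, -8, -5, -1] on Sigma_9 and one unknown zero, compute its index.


Poincare-Hopf: sum of indices = chi(M).
chi(Sigma_9) = 2 - 2*9 = -16.
Sum of known indices = -22.
x = chi - (sum known) = -16 - (-22) = 6

6


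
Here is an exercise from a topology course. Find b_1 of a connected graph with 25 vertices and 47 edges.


For a connected graph: rank(pi_1) = b_1 = E - V + 1 = 1 - chi.
chi = V - E = 25 - 47 = -22.
rank = 1 - (-22) = 47 - 25 + 1 = 23

23


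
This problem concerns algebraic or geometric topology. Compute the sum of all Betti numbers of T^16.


b_k(T^16) = C(16,k), so the sum over k is sum_k C(16,k) = 2^16.
Total = 2^16 = 65536

65536


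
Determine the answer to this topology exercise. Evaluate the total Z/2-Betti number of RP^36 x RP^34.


dim H^*(RP^n; Z/2) = n+1 (one Z/2 in each degree 0..n).
Total Betti number is multiplicative.
Total = (36+1) * (34+1) = 37 * 35 = 1295

1295


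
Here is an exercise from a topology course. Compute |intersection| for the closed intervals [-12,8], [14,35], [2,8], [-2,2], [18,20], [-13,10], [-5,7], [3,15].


Intersection = [max(a_i), min(b_i)] = [18, 2].
Since 18 > 2, the intersection is empty.
Length = 0

0


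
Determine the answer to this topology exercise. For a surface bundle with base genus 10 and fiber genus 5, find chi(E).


For a fiber bundle F -> E -> B (with CW structure): chi(E) = chi(B) * chi(F).
chi(Sigma_10) = -18, chi(Sigma_5) = -8.
chi(E) = (-18) * (-8) = 144

144


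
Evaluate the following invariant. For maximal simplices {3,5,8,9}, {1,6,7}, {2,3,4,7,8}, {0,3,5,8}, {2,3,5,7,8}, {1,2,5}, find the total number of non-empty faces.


Each maximal simplex on m vertices has 2^m - 1 nonempty faces.
Take the union (dedupe shared faces).
Total distinct faces = 72

72


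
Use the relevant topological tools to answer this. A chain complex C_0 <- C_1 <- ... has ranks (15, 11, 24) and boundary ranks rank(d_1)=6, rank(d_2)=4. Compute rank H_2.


rank H_k = rank(ker d_k) - rank(im d_{k+1}).
rank(ker d_2) = rank(C_2) - rank(d_2) = 24 - 4 = 20.
rank(im d_{2+1}) = 0.
rank H_2 = 20 - 0 = 20

20


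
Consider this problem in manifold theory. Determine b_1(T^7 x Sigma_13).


pi_1(A x B) = pi_1(A) x pi_1(B); rank of abelianization = b_1.
b_1(T^7) = 7, b_1(Sigma_13) = 2*13 = 26.
b_1(product) = 7 + 26 = 33

33


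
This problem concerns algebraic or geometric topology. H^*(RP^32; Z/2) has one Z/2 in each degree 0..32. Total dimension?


H^k(RP^32; Z/2) = Z/2 for each 0 <= k <= 32.
Total dimension = 32 + 1 = 33

33


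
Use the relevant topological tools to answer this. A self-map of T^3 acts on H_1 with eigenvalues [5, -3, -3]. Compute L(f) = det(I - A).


For a torus self-map: L(f) = det(I - A) where A acts on H_1.
L(f) = (1-5) * (1--3) * (1--3) = -4 * 4 * 4 = -64

-64


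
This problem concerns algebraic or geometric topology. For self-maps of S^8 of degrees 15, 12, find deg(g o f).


Degree is multiplicative under composition: deg(g o f) = deg(g) * deg(f).
= 12 * 15 = 180

180


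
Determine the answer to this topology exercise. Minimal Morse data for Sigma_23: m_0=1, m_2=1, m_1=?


A perfect Morse function has m_k = b_k.
For Sigma_23: b_0=1, b_1=2g=46, b_2=1.
Saddles m_1 = 2g = 46

46


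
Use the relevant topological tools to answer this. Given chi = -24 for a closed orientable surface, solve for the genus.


chi = 2 - 2g for closed orientable surfaces.
-24 = 2 - 2g
2g = 2 - (-24) = 26
g = 13

13


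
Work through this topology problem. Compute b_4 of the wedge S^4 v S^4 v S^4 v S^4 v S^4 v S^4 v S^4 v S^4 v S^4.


For a wedge of spheres, H_k (k>0) is free on one generator per sphere of dimension k.
Spheres of dimension 4: count = 9.
b_4 = 9

9


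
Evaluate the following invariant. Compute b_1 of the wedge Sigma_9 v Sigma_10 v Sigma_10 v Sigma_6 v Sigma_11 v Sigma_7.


For a wedge X v Y: reduced H_k(X v Y) = H_k(X) + H_k(Y).
Each Sigma_g contributes b_1 = 2g.
b_1 = 18 + 20 + 20 + 12 + 22 + 14 = 106

106


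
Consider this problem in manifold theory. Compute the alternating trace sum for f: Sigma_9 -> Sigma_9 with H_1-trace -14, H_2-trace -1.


L(f) = tr(f_0*) - tr(f_1*) + tr(f_2*).
= 1 - (-14) + (-1)
= 14

14


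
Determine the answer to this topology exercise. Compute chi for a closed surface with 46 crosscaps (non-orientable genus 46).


For a non-orientable closed surface with k crosscaps: chi = 2 - k.
Here k = 46.
chi = 2 - 46 = -44

-44


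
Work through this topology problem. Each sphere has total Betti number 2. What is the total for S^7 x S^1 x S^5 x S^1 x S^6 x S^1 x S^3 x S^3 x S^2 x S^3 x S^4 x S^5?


Total Betti number is multiplicative under products.
Each S^d (d>=1) has total Betti number 2.
There are 12 sphere factors.
Total = 2^12 = 4096

4096


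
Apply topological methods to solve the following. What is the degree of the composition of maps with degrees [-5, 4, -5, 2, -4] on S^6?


Degree is multiplicative: deg(composition) = product of degrees.
= (-5) * (4) * (-5) * (2) * (-4) = -800

-800


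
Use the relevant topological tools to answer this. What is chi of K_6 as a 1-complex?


K_6: V = 6, E = C(6,2) = 15.
chi = V - E = 6 - 15 = -9

-9


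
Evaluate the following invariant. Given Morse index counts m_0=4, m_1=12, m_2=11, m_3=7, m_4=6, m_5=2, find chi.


Morse theory: chi(M) = sum_k (-1)^k m_k where m_k = #(index-k critical points).
= (4) + (-12) + (11) + (-7) + (6) + (-2) = 0

0


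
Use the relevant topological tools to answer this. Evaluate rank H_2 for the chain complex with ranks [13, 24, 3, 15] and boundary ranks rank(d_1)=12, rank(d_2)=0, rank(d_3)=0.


rank H_k = rank(ker d_k) - rank(im d_{k+1}).
rank(ker d_2) = rank(C_2) - rank(d_2) = 3 - 0 = 3.
rank(im d_{2+1}) = 0.
rank H_2 = 3 - 0 = 3

3


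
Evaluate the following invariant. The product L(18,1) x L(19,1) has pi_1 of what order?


pi_1(X x Y) = pi_1(X) x pi_1(Y).
pi_1(L(18,1)) = Z/18, pi_1(L(19,1)) = Z/19.
|Z/18 x Z/19| = 18 * 19 = 342

342


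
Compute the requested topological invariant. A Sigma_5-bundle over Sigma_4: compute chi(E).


For a fiber bundle F -> E -> B (with CW structure): chi(E) = chi(B) * chi(F).
chi(Sigma_4) = -6, chi(Sigma_5) = -8.
chi(E) = (-6) * (-8) = 48

48


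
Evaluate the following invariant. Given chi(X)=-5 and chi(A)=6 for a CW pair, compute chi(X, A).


Relative Euler characteristic: chi(X, A) = chi(X) - chi(A).
= -5 - (6) = -11

-11


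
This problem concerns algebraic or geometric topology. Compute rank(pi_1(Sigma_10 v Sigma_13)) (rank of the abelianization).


For a wedge: H_1(A v B) = H_1(A) + H_1(B).
b_1(Sigma_10) = 20, b_1(Sigma_13) = 26.
b_1 = 20 + 26 = 46

46


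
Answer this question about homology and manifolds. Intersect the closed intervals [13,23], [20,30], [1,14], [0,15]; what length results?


Intersection = [max(a_i), min(b_i)] = [20, 14].
Since 20 > 14, the intersection is empty.
Length = 0

0


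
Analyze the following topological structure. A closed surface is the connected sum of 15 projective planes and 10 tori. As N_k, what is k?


Since a >= 1, the sum is non-orientable; each T^2 can be replaced by RP^2 # RP^2 (since T^2#RP^2 = 3RP^2).
Total crosscaps k = 15 + 2*10 = 35.
Check via chi: chi = 15*1 + 10*0 - (15+10-1)*2 = -33 = 2 - k = -33. Consistent.

35


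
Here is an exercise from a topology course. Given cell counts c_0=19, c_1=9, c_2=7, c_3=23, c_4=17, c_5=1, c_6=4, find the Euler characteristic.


chi = sum_k (-1)^k c_k.
= (-1)^0*19 + (-1)^1*9 + (-1)^2*7 + (-1)^3*23 + (-1)^4*17 + (-1)^5*1 + (-1)^6*4
= (19) + (-9) + (7) + (-23) + (17) + (-1) + (4)
= 14

14


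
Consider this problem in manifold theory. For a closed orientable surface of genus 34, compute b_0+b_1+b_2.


For Sigma_34: b_0 = 1, b_1 = 2g = 68, b_2 = 1.
Total = 1 + 68 + 1 = 70

70


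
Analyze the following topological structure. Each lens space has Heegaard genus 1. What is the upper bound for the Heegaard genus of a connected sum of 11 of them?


Heegaard genus satisfies g(A#B) <= g(A) + g(B).
Each lens space has g = 1.
Upper bound: 11 * 1 = 11

11


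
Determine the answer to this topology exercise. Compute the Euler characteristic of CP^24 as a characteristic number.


For any closed oriented manifold, <e(TM),[M]> = chi(M).
chi(CP^24) = 24+1 = 25

25


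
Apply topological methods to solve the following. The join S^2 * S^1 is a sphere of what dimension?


Join of spheres: S^m * S^n = S^{m+n+1}.
dim = 2 + 1 + 1 = 4

4


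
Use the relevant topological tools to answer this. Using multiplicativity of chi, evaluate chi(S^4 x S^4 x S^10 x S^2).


chi is multiplicative: chi(X x Y) = chi(X) chi(Y).
Each even-dim sphere has chi = 2. There are 4 factors.
chi = 2^4 = 16

16


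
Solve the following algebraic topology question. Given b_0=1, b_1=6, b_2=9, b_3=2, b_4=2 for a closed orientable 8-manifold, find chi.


By Poincare duality b_k = b_{8-k}, so full Betti numbers: b_0=1, b_1=6, b_2=9, b_3=2, b_4=2, b_5=2, b_6=9, b_7=6, b_8=1.
chi = sum (-1)^k b_k = 6

6


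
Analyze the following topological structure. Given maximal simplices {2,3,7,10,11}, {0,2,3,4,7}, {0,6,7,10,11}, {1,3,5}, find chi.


Enumerate all faces; f-vector: f_0=10, f_1=26, f_2=29, f_3=15, f_4=3.
chi = sum (-1)^k f_k = 1

1


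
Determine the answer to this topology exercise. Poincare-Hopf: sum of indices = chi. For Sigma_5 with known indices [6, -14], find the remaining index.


Poincare-Hopf: sum of indices = chi(M).
chi(Sigma_5) = 2 - 2*5 = -8.
Sum of known indices = -8.
x = chi - (sum known) = -8 - (-8) = 0

0


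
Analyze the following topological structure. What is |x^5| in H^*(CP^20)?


|x| = 2 in H^*(CP^n).
|x^5| = 5 * |x| = 5 * 2 = 10

10


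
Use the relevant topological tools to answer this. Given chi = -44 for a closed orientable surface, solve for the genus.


chi = 2 - 2g for closed orientable surfaces.
-44 = 2 - 2g
2g = 2 - (-44) = 46
g = 23

23


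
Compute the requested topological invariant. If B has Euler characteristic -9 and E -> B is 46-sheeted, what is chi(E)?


For a finite covering: chi(E) = (number of sheets) * chi(B).
chi(E) = 46 * (-9) = -414

-414


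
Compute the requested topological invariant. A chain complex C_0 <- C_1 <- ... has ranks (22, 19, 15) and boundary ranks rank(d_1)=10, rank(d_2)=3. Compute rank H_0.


rank H_k = rank(ker d_k) - rank(im d_{k+1}).
rank(ker d_0) = rank(C_0) - rank(d_0) = 22 - 0 = 22.
rank(im d_{0+1}) = 10.
rank H_0 = 22 - 10 = 12

12


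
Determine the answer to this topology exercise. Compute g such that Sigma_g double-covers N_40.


chi(N_40) = 2 - 40 = -38.
Double cover: chi(Sigma_g) = 2 * chi(N_40) = 2*(-38) = -76.
2 - 2g = -76, so g = (2 - (-76))/2 = 78/2 = 39

39


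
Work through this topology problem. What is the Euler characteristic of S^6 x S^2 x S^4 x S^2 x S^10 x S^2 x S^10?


chi is multiplicative: chi(X x Y) = chi(X) chi(Y).
Each even-dim sphere has chi = 2. There are 7 factors.
chi = 2^7 = 128

128


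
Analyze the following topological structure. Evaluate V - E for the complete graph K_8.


K_8: V = 8, E = C(8,2) = 28.
chi = V - E = 8 - 28 = -20

-20


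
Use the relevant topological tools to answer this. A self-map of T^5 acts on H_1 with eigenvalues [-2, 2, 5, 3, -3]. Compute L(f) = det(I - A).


For a torus self-map: L(f) = det(I - A) where A acts on H_1.
L(f) = (1--2) * (1-2) * (1-5) * (1-3) * (1--3) = 3 * -1 * -4 * -2 * 4 = -96

-96


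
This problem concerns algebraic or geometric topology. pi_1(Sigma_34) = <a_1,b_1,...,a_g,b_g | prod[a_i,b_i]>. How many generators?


Standard presentation: pi_1(Sigma_g) = <a_1,b_1,...,a_g,b_g | [a_1,b_1]...[a_g,b_g] = 1>.
Number of generators = 2g = 2*34 = 68

68


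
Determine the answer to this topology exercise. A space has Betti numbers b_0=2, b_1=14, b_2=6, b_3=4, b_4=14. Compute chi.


chi = sum_k (-1)^k b_k.
= (2) + (-14) + (6) + (-4) + (14)
= 4

4


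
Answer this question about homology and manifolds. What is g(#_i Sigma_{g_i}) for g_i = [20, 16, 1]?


Genus is additive under connected sum of orientable surfaces.
g = 20 + 16 + 1 = 37

37


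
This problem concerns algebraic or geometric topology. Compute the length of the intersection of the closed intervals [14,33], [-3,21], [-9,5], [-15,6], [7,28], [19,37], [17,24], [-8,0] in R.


Intersection = [max(a_i), min(b_i)] = [19, 0].
Since 19 > 0, the intersection is empty.
Length = 0

0


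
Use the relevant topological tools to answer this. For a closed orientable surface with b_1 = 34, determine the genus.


For a closed orientable surface: b_1 = 2g.
34 = 2g
g = 34 / 2 = 17

17


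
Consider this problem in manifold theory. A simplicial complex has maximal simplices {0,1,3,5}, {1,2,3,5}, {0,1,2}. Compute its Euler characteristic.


Enumerate all faces; f-vector: f_0=5, f_1=10, f_2=8, f_3=2.
chi = sum (-1)^k f_k = 1

1


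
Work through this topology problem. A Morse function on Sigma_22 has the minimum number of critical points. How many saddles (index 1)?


A perfect Morse function has m_k = b_k.
For Sigma_22: b_0=1, b_1=2g=44, b_2=1.
Saddles m_1 = 2g = 44

44


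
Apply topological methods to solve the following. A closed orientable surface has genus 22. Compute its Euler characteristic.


For a closed orientable surface of genus g: chi = 2 - 2g.
Here g = 22.
chi = 2 - 2*22 = 2 - 44 = -42

-42
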